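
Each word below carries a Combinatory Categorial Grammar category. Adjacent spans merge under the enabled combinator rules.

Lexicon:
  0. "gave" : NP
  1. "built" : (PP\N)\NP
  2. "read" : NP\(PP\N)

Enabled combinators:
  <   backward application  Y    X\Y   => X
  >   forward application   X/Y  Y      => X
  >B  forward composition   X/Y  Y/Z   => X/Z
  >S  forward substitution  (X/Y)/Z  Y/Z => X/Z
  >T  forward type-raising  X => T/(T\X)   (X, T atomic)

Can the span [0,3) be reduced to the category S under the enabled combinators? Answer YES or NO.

NP (PP\N)\NP NP\(PP\N)
CKY chart[0,3] = {N/(N\NP), NP, NP/(NP\NP), PP/(PP\NP), S/(S\NP)}; S ∉ chart

NO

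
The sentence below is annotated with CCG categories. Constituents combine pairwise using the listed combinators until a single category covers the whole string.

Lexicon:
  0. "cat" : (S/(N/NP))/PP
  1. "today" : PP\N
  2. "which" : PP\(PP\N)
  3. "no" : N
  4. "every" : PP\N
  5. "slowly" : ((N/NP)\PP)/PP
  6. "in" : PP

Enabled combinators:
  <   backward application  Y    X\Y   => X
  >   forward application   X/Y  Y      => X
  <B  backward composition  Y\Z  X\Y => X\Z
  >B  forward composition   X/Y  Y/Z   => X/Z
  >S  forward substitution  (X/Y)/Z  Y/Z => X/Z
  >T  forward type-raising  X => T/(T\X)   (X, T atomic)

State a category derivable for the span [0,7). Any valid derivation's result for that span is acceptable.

S

[0,7] S   >
  [0,3] S/(N/NP)   >
    [0,1] "cat" : (S/(N/NP))/PP
    [1,3] PP   <
      [1,2] "today" : PP\N
      [2,3] "which" : PP\(PP\N)
  [3,7] N/NP   <
    [3,5] PP   <
      [3,4] "no" : N
      [4,5] "every" : PP\N
    [5,7] (N/NP)\PP   >
      [5,6] "slowly" : ((N/NP)\PP)/PP
      [6,7] "in" : PP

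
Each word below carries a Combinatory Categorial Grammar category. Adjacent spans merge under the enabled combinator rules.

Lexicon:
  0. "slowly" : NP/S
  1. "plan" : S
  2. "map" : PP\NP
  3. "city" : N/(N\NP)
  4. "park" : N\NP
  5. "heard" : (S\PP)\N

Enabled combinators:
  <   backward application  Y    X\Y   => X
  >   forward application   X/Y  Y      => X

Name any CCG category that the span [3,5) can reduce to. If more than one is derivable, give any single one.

N

[0,6] S   <
  [0,3] PP   <
    [0,2] NP   >
      [0,1] "slowly" : NP/S
      [1,2] "plan" : S
    [2,3] "map" : PP\NP
  [3,6] S\PP   <
    [3,5] N   >
      [3,4] "city" : N/(N\NP)
      [4,5] "park" : N\NP
    [5,6] "heard" : (S\PP)\N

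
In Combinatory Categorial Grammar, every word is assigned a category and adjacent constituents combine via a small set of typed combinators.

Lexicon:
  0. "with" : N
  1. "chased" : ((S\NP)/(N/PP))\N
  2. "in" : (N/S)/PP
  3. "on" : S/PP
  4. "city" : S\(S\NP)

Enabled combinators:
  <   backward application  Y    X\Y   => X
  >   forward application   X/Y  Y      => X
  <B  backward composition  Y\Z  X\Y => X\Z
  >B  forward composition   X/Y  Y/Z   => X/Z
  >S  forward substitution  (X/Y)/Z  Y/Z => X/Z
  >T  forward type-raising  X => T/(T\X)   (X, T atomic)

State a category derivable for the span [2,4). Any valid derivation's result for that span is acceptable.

N/PP

[0,5] S   <
  [0,4] S\NP   >
    [0,2] (S\NP)/(N/PP)   <
      [0,1] "with" : N
      [1,2] "chased" : ((S\NP)/(N/PP))\N
    [2,4] N/PP   >S
      [2,3] "in" : (N/S)/PP
      [3,4] "on" : S/PP
  [4,5] "city" : S\(S\NP)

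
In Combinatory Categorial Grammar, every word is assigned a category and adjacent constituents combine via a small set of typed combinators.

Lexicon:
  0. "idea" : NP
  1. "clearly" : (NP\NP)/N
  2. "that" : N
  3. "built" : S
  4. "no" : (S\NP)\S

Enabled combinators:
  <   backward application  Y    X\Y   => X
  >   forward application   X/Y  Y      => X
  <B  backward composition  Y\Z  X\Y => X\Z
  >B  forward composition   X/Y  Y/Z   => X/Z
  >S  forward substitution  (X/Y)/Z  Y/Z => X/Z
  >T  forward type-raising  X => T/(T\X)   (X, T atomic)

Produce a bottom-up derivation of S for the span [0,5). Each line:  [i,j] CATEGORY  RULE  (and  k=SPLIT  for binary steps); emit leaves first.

[0,1] NP  lex  "idea"
[0,1] S/(S\NP)  >T
[1,2] (NP\NP)/N  lex  "clearly"
[2,3] N  lex  "that"
[1,3] NP\NP  >  k=2
[3,4] S  lex  "built"
[4,5] (S\NP)\S  lex  "no"
[3,5] S\NP  <  k=4
[1,5] S\NP  <B  k=3
[0,5] S  >  k=1

[0,5] S   >
  [0,1] S/(S\NP)   >T
    [0,1] "idea" : NP
  [1,5] S\NP   <B
    [1,3] NP\NP   >
      [1,2] "clearly" : (NP\NP)/N
      [2,3] "that" : N
    [3,5] S\NP   <
      [3,4] "built" : S
      [4,5] "no" : (S\NP)\S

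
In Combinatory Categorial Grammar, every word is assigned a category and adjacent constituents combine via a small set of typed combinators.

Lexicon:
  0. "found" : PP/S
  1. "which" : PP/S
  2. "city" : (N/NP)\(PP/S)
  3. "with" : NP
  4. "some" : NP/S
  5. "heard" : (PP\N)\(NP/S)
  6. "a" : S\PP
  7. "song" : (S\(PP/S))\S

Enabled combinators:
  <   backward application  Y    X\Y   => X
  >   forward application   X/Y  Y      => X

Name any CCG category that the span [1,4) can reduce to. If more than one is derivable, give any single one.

[0,8] S   <
  [0,1] "found" : PP/S
  [1,8] S\(PP/S)   <
    [1,7] S   <
      [1,6] PP   <
        [1,4] N   >
          [1,3] N/NP   <
            [1,2] "which" : PP/S
            [2,3] "city" : (N/NP)\(PP/S)
          [3,4] "with" : NP
        [4,6] PP\N   <
          [4,5] "some" : NP/S
          [5,6] "heard" : (PP\N)\(NP/S)
      [6,7] "a" : S\PP
    [7,8] "song" : (S\(PP/S))\S

N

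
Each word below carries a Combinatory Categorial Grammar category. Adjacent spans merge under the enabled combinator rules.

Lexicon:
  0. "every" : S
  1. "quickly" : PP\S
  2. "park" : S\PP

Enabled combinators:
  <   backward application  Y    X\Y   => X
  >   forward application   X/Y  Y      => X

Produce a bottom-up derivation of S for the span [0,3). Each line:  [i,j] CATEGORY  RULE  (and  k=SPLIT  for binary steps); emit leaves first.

[0,1] S  lex  "every"
[1,2] PP\S  lex  "quickly"
[0,2] PP  <  k=1
[2,3] S\PP  lex  "park"
[0,3] S  <  k=2

[0,3] S   <
  [0,2] PP   <
    [0,1] "every" : S
    [1,2] "quickly" : PP\S
  [2,3] "park" : S\PP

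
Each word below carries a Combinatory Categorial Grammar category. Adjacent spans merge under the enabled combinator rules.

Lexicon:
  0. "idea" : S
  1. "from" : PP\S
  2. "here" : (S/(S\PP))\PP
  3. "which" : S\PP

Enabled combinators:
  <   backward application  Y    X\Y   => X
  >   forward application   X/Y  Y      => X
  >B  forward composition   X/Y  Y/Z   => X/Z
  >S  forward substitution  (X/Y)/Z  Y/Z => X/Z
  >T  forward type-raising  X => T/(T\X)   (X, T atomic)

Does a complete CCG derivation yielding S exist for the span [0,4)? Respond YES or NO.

YES

[0,4] S   >
  [0,3] S/(S\PP)   <
    [0,2] PP   <
      [0,1] "idea" : S
      [1,2] "from" : PP\S
    [2,3] "here" : (S/(S\PP))\PP
  [3,4] "which" : S\PP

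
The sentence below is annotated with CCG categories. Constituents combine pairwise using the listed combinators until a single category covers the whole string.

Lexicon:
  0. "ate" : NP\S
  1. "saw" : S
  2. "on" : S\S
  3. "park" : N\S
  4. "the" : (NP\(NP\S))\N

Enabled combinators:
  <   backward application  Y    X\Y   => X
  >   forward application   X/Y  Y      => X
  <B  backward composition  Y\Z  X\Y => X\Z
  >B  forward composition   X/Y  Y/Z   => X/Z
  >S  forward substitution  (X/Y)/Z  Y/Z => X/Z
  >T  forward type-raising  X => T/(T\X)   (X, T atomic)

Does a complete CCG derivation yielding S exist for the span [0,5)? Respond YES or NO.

NO

NP\S S S\S N\S (NP\(NP\S))\N
CKY chart[0,5] = {N/(N\NP), NP, NP/(NP\NP), PP/(PP\NP), S/(S\NP)}; S ∉ chart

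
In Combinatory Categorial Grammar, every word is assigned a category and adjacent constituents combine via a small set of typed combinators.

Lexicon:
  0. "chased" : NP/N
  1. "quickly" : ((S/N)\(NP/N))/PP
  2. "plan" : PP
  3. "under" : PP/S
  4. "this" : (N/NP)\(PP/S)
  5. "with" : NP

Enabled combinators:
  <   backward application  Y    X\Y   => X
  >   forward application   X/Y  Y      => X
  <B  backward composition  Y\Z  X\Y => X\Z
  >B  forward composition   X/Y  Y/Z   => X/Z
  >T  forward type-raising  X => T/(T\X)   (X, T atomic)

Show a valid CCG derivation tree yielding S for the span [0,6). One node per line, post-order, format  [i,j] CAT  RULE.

[0,1] NP/N  lex  "chased"
[1,2] ((S/N)\(NP/N))/PP  lex  "quickly"
[2,3] PP  lex  "plan"
[1,3] (S/N)\(NP/N)  >  k=2
[0,3] S/N  <  k=1
[3,4] PP/S  lex  "under"
[4,5] (N/NP)\(PP/S)  lex  "this"
[3,5] N/NP  <  k=4
[5,6] NP  lex  "with"
[3,6] N  >  k=5
[0,6] S  >  k=3

[0,6] S   >
  [0,3] S/N   <
    [0,1] "chased" : NP/N
    [1,3] (S/N)\(NP/N)   >
      [1,2] "quickly" : ((S/N)\(NP/N))/PP
      [2,3] "plan" : PP
  [3,6] N   >
    [3,5] N/NP   <
      [3,4] "under" : PP/S
      [4,5] "this" : (N/NP)\(PP/S)
    [5,6] "with" : NP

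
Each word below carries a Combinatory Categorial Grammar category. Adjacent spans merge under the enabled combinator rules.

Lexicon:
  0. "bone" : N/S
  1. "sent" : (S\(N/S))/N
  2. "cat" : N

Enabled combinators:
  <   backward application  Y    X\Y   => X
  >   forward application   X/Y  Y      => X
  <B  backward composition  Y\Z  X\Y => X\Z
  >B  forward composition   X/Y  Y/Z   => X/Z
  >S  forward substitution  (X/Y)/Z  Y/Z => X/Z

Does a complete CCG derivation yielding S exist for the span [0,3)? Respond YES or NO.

YES

[0,3] S   <
  [0,1] "bone" : N/S
  [1,3] S\(N/S)   >
    [1,2] "sent" : (S\(N/S))/N
    [2,3] "cat" : N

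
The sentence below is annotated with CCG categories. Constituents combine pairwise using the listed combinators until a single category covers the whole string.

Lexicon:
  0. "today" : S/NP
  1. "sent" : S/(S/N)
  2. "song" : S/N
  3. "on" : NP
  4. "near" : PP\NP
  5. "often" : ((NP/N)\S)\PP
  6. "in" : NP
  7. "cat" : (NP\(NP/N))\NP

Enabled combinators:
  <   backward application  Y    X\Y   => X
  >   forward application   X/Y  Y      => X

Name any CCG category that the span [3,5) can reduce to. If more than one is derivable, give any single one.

PP

[0,8] S   >
  [0,1] "today" : S/NP
  [1,8] NP   <
    [1,6] NP/N   <
      [1,3] S   >
        [1,2] "sent" : S/(S/N)
        [2,3] "song" : S/N
      [3,6] (NP/N)\S   <
        [3,5] PP   <
          [3,4] "on" : NP
          [4,5] "near" : PP\NP
        [5,6] "often" : ((NP/N)\S)\PP
    [6,8] NP\(NP/N)   <
      [6,7] "in" : NP
      [7,8] "cat" : (NP\(NP/N))\NP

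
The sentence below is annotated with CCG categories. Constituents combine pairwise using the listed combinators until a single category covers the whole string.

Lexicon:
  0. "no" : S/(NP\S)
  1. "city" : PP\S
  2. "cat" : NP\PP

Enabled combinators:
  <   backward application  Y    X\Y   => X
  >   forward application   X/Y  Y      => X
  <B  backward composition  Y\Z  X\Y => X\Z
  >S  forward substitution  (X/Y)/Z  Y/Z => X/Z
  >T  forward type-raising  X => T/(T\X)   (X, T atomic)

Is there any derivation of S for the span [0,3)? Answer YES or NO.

[0,3] S   >
  [0,1] "no" : S/(NP\S)
  [1,3] NP\S   <B
    [1,2] "city" : PP\S
    [2,3] "cat" : NP\PP

YES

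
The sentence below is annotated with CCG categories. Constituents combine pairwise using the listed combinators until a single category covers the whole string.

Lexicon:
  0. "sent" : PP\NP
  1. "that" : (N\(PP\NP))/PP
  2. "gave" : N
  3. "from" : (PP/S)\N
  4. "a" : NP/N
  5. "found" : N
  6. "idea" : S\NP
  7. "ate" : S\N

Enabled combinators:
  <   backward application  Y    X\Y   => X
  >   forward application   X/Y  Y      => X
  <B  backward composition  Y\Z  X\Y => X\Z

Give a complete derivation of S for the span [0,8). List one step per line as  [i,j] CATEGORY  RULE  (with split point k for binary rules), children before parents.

[0,8] S   <
  [0,7] N   <
    [0,1] "sent" : PP\NP
    [1,7] N\(PP\NP)   >
      [1,2] "that" : (N\(PP\NP))/PP
      [2,7] PP   >
        [2,4] PP/S   <
          [2,3] "gave" : N
          [3,4] "from" : (PP/S)\N
        [4,7] S   <
          [4,6] NP   >
            [4,5] "a" : NP/N
            [5,6] "found" : N
          [6,7] "idea" : S\NP
  [7,8] "ate" : S\N

[0,1] PP\NP  lex  "sent"
[1,2] (N\(PP\NP))/PP  lex  "that"
[2,3] N  lex  "gave"
[3,4] (PP/S)\N  lex  "from"
[2,4] PP/S  <  k=3
[4,5] NP/N  lex  "a"
[5,6] N  lex  "found"
[4,6] NP  >  k=5
[6,7] S\NP  lex  "idea"
[4,7] S  <  k=6
[2,7] PP  >  k=4
[1,7] N\(PP\NP)  >  k=2
[0,7] N  <  k=1
[7,8] S\N  lex  "ate"
[0,8] S  <  k=7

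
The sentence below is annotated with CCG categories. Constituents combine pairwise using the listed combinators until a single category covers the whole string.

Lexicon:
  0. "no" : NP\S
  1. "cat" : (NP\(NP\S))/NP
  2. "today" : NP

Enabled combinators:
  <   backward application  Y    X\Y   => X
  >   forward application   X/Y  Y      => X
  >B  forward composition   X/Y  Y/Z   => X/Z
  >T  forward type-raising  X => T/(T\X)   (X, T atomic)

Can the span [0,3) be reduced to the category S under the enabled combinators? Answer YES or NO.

NO

NP\S (NP\(NP\S))/NP NP
CKY chart[0,3] = {N/(N\NP), NP, NP/(NP\NP), PP/(PP\NP), S/(S\NP)}; S ∉ chart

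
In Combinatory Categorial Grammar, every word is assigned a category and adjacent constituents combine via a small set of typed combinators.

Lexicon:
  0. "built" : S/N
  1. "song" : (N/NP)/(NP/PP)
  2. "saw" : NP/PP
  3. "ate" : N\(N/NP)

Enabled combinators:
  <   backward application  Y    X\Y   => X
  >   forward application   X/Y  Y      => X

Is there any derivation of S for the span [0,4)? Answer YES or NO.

YES

[0,4] S   >
  [0,1] "built" : S/N
  [1,4] N   <
    [1,3] N/NP   >
      [1,2] "song" : (N/NP)/(NP/PP)
      [2,3] "saw" : NP/PP
    [3,4] "ate" : N\(N/NP)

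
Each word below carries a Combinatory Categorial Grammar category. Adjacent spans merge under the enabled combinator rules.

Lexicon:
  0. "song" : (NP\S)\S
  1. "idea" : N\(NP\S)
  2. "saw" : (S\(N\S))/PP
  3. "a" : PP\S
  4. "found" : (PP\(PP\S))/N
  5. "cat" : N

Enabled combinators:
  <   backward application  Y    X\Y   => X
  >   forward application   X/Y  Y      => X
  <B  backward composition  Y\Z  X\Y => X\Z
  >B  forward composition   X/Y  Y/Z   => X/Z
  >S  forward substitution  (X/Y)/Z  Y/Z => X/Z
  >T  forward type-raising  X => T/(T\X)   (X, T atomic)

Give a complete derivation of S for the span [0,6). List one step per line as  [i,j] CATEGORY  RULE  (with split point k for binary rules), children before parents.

[0,6] S   <
  [0,2] N\S   <B
    [0,1] "song" : (NP\S)\S
    [1,2] "idea" : N\(NP\S)
  [2,6] S\(N\S)   >
    [2,3] "saw" : (S\(N\S))/PP
    [3,6] PP   <
      [3,4] "a" : PP\S
      [4,6] PP\(PP\S)   >
        [4,5] "found" : (PP\(PP\S))/N
        [5,6] "cat" : N

[0,1] (NP\S)\S  lex  "song"
[1,2] N\(NP\S)  lex  "idea"
[0,2] N\S  <B  k=1
[2,3] (S\(N\S))/PP  lex  "saw"
[3,4] PP\S  lex  "a"
[4,5] (PP\(PP\S))/N  lex  "found"
[5,6] N  lex  "cat"
[4,6] PP\(PP\S)  >  k=5
[3,6] PP  <  k=4
[2,6] S\(N\S)  >  k=3
[0,6] S  <  k=2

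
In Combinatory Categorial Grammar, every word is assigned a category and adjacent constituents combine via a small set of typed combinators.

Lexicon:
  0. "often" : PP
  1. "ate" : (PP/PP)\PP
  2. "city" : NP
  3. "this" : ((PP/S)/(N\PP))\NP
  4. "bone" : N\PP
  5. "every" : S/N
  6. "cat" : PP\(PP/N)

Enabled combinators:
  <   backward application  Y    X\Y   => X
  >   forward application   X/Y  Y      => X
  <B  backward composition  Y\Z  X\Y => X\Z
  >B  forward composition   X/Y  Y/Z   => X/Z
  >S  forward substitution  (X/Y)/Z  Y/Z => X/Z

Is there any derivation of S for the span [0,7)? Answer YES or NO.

PP (PP/PP)\PP NP ((PP/S)/(N\PP))\NP N\PP S/N PP\(PP/N)
CKY chart[0,7] = {PP}; S ∉ chart

NO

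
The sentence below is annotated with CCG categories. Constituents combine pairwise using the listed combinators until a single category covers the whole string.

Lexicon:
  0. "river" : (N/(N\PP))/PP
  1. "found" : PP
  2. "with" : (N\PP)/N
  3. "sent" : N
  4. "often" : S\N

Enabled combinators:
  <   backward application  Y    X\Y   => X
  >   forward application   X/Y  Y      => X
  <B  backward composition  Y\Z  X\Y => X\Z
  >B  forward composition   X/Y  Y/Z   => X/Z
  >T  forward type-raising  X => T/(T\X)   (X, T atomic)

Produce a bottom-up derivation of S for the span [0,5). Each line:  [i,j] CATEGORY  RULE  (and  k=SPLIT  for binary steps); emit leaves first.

[0,5] S   <
  [0,4] N   >
    [0,2] N/(N\PP)   >
      [0,1] "river" : (N/(N\PP))/PP
      [1,2] "found" : PP
    [2,4] N\PP   >
      [2,3] "with" : (N\PP)/N
      [3,4] "sent" : N
  [4,5] "often" : S\N

[0,1] (N/(N\PP))/PP  lex  "river"
[1,2] PP  lex  "found"
[0,2] N/(N\PP)  >  k=1
[2,3] (N\PP)/N  lex  "with"
[3,4] N  lex  "sent"
[2,4] N\PP  >  k=3
[0,4] N  >  k=2
[4,5] S\N  lex  "often"
[0,5] S  <  k=4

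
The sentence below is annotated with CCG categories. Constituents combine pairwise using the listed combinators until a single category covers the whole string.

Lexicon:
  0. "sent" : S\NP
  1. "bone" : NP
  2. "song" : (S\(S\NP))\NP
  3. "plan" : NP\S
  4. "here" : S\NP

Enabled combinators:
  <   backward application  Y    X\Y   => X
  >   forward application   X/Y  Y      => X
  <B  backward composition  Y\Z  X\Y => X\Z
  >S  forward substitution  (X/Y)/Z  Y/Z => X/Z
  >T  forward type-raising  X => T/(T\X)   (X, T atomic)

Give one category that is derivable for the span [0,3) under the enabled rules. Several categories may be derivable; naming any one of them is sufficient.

S

[0,5] S   <
  [0,4] NP   <
    [0,3] S   <
      [0,1] "sent" : S\NP
      [1,3] S\(S\NP)   <
        [1,2] "bone" : NP
        [2,3] "song" : (S\(S\NP))\NP
    [3,4] "plan" : NP\S
  [4,5] "here" : S\NP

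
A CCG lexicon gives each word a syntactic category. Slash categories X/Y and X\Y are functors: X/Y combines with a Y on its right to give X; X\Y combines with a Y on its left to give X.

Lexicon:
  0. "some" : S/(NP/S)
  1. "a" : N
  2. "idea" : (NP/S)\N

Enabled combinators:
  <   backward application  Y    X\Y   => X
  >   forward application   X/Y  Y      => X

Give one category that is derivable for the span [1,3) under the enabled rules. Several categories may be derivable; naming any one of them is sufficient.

[0,3] S   >
  [0,1] "some" : S/(NP/S)
  [1,3] NP/S   <
    [1,2] "a" : N
    [2,3] "idea" : (NP/S)\N

NP/S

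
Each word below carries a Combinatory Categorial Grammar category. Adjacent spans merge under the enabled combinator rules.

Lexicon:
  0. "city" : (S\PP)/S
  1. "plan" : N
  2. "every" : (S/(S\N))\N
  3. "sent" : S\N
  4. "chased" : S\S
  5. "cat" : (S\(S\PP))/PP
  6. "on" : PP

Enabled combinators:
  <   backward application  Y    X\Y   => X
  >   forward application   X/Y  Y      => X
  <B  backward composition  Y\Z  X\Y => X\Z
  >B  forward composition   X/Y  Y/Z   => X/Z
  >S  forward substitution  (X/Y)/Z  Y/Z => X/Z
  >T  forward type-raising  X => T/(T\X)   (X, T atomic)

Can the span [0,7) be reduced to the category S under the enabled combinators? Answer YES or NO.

YES

[0,7] S   <
  [0,5] S\PP   >
    [0,1] "city" : (S\PP)/S
    [1,5] S   >
      [1,3] S/(S\N)   <
        [1,2] "plan" : N
        [2,3] "every" : (S/(S\N))\N
      [3,5] S\N   <B
        [3,4] "sent" : S\N
        [4,5] "chased" : S\S
  [5,7] S\(S\PP)   >
    [5,6] "cat" : (S\(S\PP))/PP
    [6,7] "on" : PP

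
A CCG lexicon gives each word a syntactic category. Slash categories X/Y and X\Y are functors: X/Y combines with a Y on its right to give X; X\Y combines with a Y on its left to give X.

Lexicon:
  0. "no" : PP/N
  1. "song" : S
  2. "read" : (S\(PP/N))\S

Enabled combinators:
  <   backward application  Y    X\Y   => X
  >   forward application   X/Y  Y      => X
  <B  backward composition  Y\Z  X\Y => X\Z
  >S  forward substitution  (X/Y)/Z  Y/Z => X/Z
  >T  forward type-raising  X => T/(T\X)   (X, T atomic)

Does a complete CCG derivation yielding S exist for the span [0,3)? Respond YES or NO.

[0,3] S   <
  [0,1] "no" : PP/N
  [1,3] S\(PP/N)   <
    [1,2] "song" : S
    [2,3] "read" : (S\(PP/N))\S

YES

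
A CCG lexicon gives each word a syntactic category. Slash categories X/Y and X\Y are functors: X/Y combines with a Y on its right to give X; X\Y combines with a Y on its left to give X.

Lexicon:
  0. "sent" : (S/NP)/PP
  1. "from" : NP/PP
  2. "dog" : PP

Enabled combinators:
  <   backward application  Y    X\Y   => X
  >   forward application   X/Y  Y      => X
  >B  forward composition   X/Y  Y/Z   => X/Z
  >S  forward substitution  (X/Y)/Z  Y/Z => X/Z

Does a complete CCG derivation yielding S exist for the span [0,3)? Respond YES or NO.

[0,3] S   >
  [0,2] S/PP   >S
    [0,1] "sent" : (S/NP)/PP
    [1,2] "from" : NP/PP
  [2,3] "dog" : PP

YES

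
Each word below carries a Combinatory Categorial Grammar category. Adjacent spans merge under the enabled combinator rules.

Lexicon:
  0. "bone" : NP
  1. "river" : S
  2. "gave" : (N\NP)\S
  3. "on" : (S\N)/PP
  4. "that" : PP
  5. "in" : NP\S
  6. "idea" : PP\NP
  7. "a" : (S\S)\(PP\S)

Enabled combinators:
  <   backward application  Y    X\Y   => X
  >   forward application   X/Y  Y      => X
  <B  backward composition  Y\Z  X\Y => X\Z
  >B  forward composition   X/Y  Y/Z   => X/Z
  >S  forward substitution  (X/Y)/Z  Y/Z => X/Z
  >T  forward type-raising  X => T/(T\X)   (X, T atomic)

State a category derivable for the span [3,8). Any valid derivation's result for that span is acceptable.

S\N

[0,8] S   <
  [0,3] N   <
    [0,1] "bone" : NP
    [1,3] N\NP   <
      [1,2] "river" : S
      [2,3] "gave" : (N\NP)\S
  [3,8] S\N   <B
    [3,5] S\N   >
      [3,4] "on" : (S\N)/PP
      [4,5] "that" : PP
    [5,8] S\S   <
      [5,7] PP\S   <B
        [5,6] "in" : NP\S
        [6,7] "idea" : PP\NP
      [7,8] "a" : (S\S)\(PP\S)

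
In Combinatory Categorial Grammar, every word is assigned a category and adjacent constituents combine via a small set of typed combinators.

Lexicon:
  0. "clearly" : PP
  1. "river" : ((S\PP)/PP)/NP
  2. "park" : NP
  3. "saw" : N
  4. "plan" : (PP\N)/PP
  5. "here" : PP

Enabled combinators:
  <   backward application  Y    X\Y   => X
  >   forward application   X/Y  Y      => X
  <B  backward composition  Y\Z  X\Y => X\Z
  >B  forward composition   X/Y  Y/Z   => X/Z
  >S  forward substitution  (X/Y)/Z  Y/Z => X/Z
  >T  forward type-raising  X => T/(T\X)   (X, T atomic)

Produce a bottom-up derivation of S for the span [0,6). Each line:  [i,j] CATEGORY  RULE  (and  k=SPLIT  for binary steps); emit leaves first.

[0,1] PP  lex  "clearly"
[1,2] ((S\PP)/PP)/NP  lex  "river"
[2,3] NP  lex  "park"
[1,3] (S\PP)/PP  >  k=2
[3,4] N  lex  "saw"
[4,5] (PP\N)/PP  lex  "plan"
[5,6] PP  lex  "here"
[4,6] PP\N  >  k=5
[3,6] PP  <  k=4
[1,6] S\PP  >  k=3
[0,6] S  <  k=1

[0,6] S   <
  [0,1] "clearly" : PP
  [1,6] S\PP   >
    [1,3] (S\PP)/PP   >
      [1,2] "river" : ((S\PP)/PP)/NP
      [2,3] "park" : NP
    [3,6] PP   <
      [3,4] "saw" : N
      [4,6] PP\N   >
        [4,5] "plan" : (PP\N)/PP
        [5,6] "here" : PP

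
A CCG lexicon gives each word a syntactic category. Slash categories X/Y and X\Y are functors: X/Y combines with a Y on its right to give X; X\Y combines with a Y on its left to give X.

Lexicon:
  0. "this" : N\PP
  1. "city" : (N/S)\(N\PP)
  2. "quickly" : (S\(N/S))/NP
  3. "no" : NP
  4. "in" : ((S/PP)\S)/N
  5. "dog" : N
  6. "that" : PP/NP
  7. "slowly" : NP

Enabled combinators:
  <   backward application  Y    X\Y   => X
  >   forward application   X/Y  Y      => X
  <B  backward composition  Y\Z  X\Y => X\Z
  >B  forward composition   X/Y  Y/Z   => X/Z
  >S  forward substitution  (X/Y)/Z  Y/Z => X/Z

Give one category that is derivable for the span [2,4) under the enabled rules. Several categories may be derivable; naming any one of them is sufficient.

[0,8] S   >
  [0,6] S/PP   <
    [0,4] S   <
      [0,2] N/S   <
        [0,1] "this" : N\PP
        [1,2] "city" : (N/S)\(N\PP)
      [2,4] S\(N/S)   >
        [2,3] "quickly" : (S\(N/S))/NP
        [3,4] "no" : NP
    [4,6] (S/PP)\S   >
      [4,5] "in" : ((S/PP)\S)/N
      [5,6] "dog" : N
  [6,8] PP   >
    [6,7] "that" : PP/NP
    [7,8] "slowly" : NP

S\(N/S)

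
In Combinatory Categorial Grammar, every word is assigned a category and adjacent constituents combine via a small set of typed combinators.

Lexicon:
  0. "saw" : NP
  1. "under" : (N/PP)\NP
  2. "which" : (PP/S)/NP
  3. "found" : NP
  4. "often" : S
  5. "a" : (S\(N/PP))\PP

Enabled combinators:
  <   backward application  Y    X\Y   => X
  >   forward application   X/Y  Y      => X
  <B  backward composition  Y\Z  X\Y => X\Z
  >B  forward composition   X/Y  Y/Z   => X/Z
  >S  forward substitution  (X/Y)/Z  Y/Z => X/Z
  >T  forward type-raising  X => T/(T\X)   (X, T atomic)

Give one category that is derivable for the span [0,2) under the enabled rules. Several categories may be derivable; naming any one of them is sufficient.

N/PP

[0,6] S   <
  [0,2] N/PP   <
    [0,1] "saw" : NP
    [1,2] "under" : (N/PP)\NP
  [2,6] S\(N/PP)   <
    [2,5] PP   >
      [2,4] PP/S   >
        [2,3] "which" : (PP/S)/NP
        [3,4] "found" : NP
      [4,5] "often" : S
    [5,6] "a" : (S\(N/PP))\PP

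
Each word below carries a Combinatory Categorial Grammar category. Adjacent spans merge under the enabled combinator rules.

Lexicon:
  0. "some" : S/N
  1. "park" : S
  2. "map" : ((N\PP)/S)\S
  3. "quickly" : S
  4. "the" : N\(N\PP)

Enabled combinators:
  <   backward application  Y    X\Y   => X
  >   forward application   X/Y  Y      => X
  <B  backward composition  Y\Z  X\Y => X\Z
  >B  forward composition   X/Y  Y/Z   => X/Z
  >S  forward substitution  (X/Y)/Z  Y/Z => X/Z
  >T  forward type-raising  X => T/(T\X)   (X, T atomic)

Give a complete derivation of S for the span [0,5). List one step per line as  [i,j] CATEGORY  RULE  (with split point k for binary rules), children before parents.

[0,1] S/N  lex  "some"
[1,2] S  lex  "park"
[2,3] ((N\PP)/S)\S  lex  "map"
[1,3] (N\PP)/S  <  k=2
[3,4] S  lex  "quickly"
[1,4] N\PP  >  k=3
[4,5] N\(N\PP)  lex  "the"
[1,5] N  <  k=4
[0,5] S  >  k=1

[0,5] S   >
  [0,1] "some" : S/N
  [1,5] N   <
    [1,4] N\PP   >
      [1,3] (N\PP)/S   <
        [1,2] "park" : S
        [2,3] "map" : ((N\PP)/S)\S
      [3,4] "quickly" : S
    [4,5] "the" : N\(N\PP)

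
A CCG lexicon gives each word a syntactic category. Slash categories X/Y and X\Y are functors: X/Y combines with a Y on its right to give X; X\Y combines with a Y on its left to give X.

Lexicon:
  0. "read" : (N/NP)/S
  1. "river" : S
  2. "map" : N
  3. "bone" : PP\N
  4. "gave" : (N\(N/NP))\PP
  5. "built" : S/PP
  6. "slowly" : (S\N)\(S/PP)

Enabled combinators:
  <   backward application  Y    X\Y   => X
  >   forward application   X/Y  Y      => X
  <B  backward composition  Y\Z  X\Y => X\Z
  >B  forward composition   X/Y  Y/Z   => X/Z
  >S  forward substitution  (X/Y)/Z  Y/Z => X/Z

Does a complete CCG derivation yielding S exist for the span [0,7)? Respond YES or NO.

YES

[0,7] S   <
  [0,5] N   <
    [0,2] N/NP   >
      [0,1] "read" : (N/NP)/S
      [1,2] "river" : S
    [2,5] N\(N/NP)   <
      [2,4] PP   <
        [2,3] "map" : N
        [3,4] "bone" : PP\N
      [4,5] "gave" : (N\(N/NP))\PP
  [5,7] S\N   <
    [5,6] "built" : S/PP
    [6,7] "slowly" : (S\N)\(S/PP)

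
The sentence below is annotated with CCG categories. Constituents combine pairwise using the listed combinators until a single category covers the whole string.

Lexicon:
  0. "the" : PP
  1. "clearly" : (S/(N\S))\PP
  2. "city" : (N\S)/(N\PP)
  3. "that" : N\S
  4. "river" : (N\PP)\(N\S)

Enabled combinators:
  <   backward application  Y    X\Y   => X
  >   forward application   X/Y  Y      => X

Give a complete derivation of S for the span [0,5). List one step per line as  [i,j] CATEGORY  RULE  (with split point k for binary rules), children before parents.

[0,5] S   >
  [0,2] S/(N\S)   <
    [0,1] "the" : PP
    [1,2] "clearly" : (S/(N\S))\PP
  [2,5] N\S   >
    [2,3] "city" : (N\S)/(N\PP)
    [3,5] N\PP   <
      [3,4] "that" : N\S
      [4,5] "river" : (N\PP)\(N\S)

[0,1] PP  lex  "the"
[1,2] (S/(N\S))\PP  lex  "clearly"
[0,2] S/(N\S)  <  k=1
[2,3] (N\S)/(N\PP)  lex  "city"
[3,4] N\S  lex  "that"
[4,5] (N\PP)\(N\S)  lex  "river"
[3,5] N\PP  <  k=4
[2,5] N\S  >  k=3
[0,5] S  >  k=2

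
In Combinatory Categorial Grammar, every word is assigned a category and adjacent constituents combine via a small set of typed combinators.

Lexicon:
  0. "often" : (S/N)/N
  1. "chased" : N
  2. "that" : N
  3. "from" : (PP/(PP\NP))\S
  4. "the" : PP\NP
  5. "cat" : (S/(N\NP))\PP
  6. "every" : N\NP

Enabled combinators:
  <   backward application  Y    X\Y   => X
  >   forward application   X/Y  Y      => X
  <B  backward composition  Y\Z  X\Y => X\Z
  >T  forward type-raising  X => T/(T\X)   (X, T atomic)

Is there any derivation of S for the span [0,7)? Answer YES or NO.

YES

[0,7] S   >
  [0,6] S/(N\NP)   <
    [0,5] PP   >
      [0,4] PP/(PP\NP)   <
        [0,3] S   >
          [0,2] S/N   >
            [0,1] "often" : (S/N)/N
            [1,2] "chased" : N
          [2,3] "that" : N
        [3,4] "from" : (PP/(PP\NP))\S
      [4,5] "the" : PP\NP
    [5,6] "cat" : (S/(N\NP))\PP
  [6,7] "every" : N\NP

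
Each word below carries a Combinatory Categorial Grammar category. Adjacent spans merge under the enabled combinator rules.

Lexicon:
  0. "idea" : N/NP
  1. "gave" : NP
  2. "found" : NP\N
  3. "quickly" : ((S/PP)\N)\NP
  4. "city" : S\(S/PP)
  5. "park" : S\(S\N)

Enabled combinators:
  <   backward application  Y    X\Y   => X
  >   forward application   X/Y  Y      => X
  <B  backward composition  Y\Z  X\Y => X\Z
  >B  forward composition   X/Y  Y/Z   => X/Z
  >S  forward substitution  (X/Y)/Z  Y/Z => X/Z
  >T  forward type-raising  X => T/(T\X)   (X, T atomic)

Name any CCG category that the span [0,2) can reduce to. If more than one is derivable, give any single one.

[0,6] S   <
  [0,5] S\N   <B
    [0,4] (S/PP)\N   <
      [0,3] NP   <
        [0,2] N   >
          [0,1] "idea" : N/NP
          [1,2] "gave" : NP
        [2,3] "found" : NP\N
      [3,4] "quickly" : ((S/PP)\N)\NP
    [4,5] "city" : S\(S/PP)
  [5,6] "park" : S\(S\N)

N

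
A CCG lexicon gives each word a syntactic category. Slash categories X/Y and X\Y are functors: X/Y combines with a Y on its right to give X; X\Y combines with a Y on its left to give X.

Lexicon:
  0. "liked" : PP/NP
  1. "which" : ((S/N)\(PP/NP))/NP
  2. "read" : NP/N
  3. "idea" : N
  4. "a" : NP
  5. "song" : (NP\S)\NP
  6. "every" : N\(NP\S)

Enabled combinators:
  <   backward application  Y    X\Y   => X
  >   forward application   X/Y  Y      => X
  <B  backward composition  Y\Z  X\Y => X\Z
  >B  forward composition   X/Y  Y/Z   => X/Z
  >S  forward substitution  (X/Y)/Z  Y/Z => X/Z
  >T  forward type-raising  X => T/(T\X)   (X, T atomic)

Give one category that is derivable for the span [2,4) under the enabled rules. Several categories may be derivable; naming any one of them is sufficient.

[0,7] S   >
  [0,4] S/N   <
    [0,1] "liked" : PP/NP
    [1,4] (S/N)\(PP/NP)   >
      [1,2] "which" : ((S/N)\(PP/NP))/NP
      [2,4] NP   >
        [2,3] "read" : NP/N
        [3,4] "idea" : N
  [4,7] N   <
    [4,5] "a" : NP
    [5,7] N\NP   <B
      [5,6] "song" : (NP\S)\NP
      [6,7] "every" : N\(NP\S)

NP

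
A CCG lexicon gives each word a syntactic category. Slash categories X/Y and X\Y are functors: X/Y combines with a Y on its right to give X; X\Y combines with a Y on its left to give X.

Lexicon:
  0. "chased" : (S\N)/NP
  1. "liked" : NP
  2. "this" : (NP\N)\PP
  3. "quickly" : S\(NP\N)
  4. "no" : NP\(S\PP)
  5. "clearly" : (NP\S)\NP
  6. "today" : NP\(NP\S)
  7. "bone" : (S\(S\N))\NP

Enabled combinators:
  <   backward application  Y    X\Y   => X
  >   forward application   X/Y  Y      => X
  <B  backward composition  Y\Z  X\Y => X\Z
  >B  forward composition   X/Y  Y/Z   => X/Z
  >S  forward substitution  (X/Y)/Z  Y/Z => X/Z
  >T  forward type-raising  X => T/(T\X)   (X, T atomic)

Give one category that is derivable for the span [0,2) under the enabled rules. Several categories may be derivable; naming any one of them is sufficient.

S\N

[0,8] S   <
  [0,2] S\N   >
    [0,1] "chased" : (S\N)/NP
    [1,2] "liked" : NP
  [2,8] S\(S\N)   <
    [2,7] NP   <
      [2,6] NP\S   <
        [2,5] NP   <
          [2,4] S\PP   <B
            [2,3] "this" : (NP\N)\PP
            [3,4] "quickly" : S\(NP\N)
          [4,5] "no" : NP\(S\PP)
        [5,6] "clearly" : (NP\S)\NP
      [6,7] "today" : NP\(NP\S)
    [7,8] "bone" : (S\(S\N))\NP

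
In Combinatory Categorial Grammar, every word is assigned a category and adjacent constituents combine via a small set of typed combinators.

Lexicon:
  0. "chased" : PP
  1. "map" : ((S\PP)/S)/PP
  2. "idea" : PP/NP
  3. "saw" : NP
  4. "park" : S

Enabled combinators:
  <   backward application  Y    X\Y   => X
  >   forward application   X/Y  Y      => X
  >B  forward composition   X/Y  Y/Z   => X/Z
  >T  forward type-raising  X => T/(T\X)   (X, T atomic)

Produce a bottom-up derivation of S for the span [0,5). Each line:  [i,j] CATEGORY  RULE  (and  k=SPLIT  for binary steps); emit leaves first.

[0,1] PP  lex  "chased"
[0,1] S/(S\PP)  >T
[1,2] ((S\PP)/S)/PP  lex  "map"
[2,3] PP/NP  lex  "idea"
[3,4] NP  lex  "saw"
[2,4] PP  >  k=3
[1,4] (S\PP)/S  >  k=2
[4,5] S  lex  "park"
[1,5] S\PP  >  k=4
[0,5] S  >  k=1

[0,5] S   >
  [0,1] S/(S\PP)   >T
    [0,1] "chased" : PP
  [1,5] S\PP   >
    [1,4] (S\PP)/S   >
      [1,2] "map" : ((S\PP)/S)/PP
      [2,4] PP   >
        [2,3] "idea" : PP/NP
        [3,4] "saw" : NP
    [4,5] "park" : S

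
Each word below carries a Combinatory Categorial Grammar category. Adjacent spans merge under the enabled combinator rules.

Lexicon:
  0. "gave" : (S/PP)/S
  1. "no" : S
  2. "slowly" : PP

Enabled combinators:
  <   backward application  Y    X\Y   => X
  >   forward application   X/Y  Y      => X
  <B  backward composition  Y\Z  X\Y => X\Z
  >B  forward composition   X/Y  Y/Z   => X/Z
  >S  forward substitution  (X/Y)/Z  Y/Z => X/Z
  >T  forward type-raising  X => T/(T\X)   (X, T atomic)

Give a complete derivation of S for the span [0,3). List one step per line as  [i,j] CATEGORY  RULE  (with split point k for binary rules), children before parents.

[0,3] S   >
  [0,2] S/PP   >
    [0,1] "gave" : (S/PP)/S
    [1,2] "no" : S
  [2,3] "slowly" : PP

[0,1] (S/PP)/S  lex  "gave"
[1,2] S  lex  "no"
[0,2] S/PP  >  k=1
[2,3] PP  lex  "slowly"
[0,3] S  >  k=2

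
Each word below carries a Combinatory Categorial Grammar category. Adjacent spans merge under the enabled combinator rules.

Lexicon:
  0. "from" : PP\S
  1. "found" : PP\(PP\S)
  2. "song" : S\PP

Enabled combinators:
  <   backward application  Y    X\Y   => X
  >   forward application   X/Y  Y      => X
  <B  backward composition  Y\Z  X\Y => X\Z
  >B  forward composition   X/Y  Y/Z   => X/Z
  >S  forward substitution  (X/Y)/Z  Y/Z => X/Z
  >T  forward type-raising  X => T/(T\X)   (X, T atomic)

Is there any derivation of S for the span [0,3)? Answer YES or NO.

YES

[0,3] S   <
  [0,2] PP   <
    [0,1] "from" : PP\S
    [1,2] "found" : PP\(PP\S)
  [2,3] "song" : S\PP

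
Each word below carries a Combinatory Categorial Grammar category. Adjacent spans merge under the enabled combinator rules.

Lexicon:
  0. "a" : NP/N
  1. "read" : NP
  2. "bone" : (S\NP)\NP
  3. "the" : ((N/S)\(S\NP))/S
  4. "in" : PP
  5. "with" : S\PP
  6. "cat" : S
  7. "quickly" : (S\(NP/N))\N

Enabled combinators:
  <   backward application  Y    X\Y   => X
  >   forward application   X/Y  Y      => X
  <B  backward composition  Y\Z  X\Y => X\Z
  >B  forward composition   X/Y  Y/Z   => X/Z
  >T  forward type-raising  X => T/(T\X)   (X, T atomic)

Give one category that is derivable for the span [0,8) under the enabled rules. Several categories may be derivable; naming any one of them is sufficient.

[0,8] S   <
  [0,1] "a" : NP/N
  [1,8] S\(NP/N)   <
    [1,7] N   >
      [1,6] N/S   <
        [1,3] S\NP   <
          [1,2] "read" : NP
          [2,3] "bone" : (S\NP)\NP
        [3,6] (N/S)\(S\NP)   >
          [3,4] "the" : ((N/S)\(S\NP))/S
          [4,6] S   >
            [4,5] S/(S\PP)   >T
              [4,5] "in" : PP
            [5,6] "with" : S\PP
      [6,7] "cat" : S
    [7,8] "quickly" : (S\(NP/N))\N

S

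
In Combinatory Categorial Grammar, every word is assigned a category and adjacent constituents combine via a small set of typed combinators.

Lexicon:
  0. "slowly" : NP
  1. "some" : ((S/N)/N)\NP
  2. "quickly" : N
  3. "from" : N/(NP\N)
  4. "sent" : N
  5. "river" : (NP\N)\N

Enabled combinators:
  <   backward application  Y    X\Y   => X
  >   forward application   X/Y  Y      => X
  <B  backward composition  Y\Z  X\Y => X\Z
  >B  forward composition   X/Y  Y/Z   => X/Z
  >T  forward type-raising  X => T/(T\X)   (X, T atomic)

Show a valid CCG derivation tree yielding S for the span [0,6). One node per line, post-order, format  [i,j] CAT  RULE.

[0,6] S   >
  [0,3] S/N   >
    [0,2] (S/N)/N   <
      [0,1] "slowly" : NP
      [1,2] "some" : ((S/N)/N)\NP
    [2,3] "quickly" : N
  [3,6] N   >
    [3,4] "from" : N/(NP\N)
    [4,6] NP\N   <
      [4,5] "sent" : N
      [5,6] "river" : (NP\N)\N

[0,1] NP  lex  "slowly"
[1,2] ((S/N)/N)\NP  lex  "some"
[0,2] (S/N)/N  <  k=1
[2,3] N  lex  "quickly"
[0,3] S/N  >  k=2
[3,4] N/(NP\N)  lex  "from"
[4,5] N  lex  "sent"
[5,6] (NP\N)\N  lex  "river"
[4,6] NP\N  <  k=5
[3,6] N  >  k=4
[0,6] S  >  k=3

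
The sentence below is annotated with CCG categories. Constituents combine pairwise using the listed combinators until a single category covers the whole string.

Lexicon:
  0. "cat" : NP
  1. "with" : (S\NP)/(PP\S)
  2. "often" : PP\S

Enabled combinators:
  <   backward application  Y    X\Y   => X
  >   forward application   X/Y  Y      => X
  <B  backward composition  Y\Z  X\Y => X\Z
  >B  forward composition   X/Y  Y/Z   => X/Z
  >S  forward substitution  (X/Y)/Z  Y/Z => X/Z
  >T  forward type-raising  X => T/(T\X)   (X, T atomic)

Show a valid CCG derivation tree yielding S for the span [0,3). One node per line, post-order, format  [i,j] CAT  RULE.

[0,1] NP  lex  "cat"
[1,2] (S\NP)/(PP\S)  lex  "with"
[2,3] PP\S  lex  "often"
[1,3] S\NP  >  k=2
[0,3] S  <  k=1

[0,3] S   <
  [0,1] "cat" : NP
  [1,3] S\NP   >
    [1,2] "with" : (S\NP)/(PP\S)
    [2,3] "often" : PP\S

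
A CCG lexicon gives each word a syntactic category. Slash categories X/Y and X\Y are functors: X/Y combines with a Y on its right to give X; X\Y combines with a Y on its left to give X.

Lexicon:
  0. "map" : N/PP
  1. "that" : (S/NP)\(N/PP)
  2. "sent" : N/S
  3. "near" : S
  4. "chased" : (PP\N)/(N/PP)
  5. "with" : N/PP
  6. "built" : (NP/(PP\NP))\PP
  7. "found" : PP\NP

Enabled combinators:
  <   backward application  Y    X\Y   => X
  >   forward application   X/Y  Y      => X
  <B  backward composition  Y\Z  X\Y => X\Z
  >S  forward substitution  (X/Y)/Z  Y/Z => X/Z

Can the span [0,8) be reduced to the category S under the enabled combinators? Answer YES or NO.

YES

[0,8] S   >
  [0,2] S/NP   <
    [0,1] "map" : N/PP
    [1,2] "that" : (S/NP)\(N/PP)
  [2,8] NP   >
    [2,7] NP/(PP\NP)   <
      [2,6] PP   <
        [2,4] N   >
          [2,3] "sent" : N/S
          [3,4] "near" : S
        [4,6] PP\N   >
          [4,5] "chased" : (PP\N)/(N/PP)
          [5,6] "with" : N/PP
      [6,7] "built" : (NP/(PP\NP))\PP
    [7,8] "found" : PP\NP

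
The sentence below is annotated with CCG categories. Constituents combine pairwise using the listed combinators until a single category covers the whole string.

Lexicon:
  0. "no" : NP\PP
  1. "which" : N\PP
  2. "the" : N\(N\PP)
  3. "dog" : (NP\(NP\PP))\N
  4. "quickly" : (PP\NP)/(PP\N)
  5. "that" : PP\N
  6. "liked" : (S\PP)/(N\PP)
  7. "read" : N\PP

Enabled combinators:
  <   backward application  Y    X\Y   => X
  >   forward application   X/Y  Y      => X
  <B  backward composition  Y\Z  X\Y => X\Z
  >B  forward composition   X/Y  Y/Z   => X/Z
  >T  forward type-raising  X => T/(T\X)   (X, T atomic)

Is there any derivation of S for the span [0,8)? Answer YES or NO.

[0,8] S   <
  [0,4] NP   <
    [0,1] "no" : NP\PP
    [1,4] NP\(NP\PP)   <
      [1,3] N   <
        [1,2] "which" : N\PP
        [2,3] "the" : N\(N\PP)
      [3,4] "dog" : (NP\(NP\PP))\N
  [4,8] S\NP   <B
    [4,6] PP\NP   >
      [4,5] "quickly" : (PP\NP)/(PP\N)
      [5,6] "that" : PP\N
    [6,8] S\PP   >
      [6,7] "liked" : (S\PP)/(N\PP)
      [7,8] "read" : N\PP

YES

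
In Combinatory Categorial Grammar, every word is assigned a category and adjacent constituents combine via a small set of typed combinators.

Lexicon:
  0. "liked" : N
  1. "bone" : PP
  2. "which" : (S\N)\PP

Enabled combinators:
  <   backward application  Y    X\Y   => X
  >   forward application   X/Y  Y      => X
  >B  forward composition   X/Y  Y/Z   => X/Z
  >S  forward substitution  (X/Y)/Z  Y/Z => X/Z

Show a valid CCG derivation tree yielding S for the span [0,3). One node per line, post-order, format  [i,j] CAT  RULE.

[0,3] S   <
  [0,1] "liked" : N
  [1,3] S\N   <
    [1,2] "bone" : PP
    [2,3] "which" : (S\N)\PP

[0,1] N  lex  "liked"
[1,2] PP  lex  "bone"
[2,3] (S\N)\PP  lex  "which"
[1,3] S\N  <  k=2
[0,3] S  <  k=1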